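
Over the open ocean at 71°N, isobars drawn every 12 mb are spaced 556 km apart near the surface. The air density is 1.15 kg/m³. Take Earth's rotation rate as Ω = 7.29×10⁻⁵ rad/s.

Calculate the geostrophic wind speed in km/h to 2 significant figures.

49 km/h

Coriolis parameter at 71°N:
f = 2Ω sin φ = 2 × 7.29×10⁻⁵ × sin 71° = 1.38×10⁻⁴ s⁻¹
Pressure gradient: |∂P/∂n| = 1200 Pa / 556000 m = 2.16×10⁻³ Pa/m
Geostrophic balance (pressure-gradient force = Coriolis force):
V_g = (1/(fρ)) |∂P/∂n| = 2.16×10⁻³ / (1.38×10⁻⁴ × 1.15) = 13.6 m/s
Converting: 13.6 m/s × 3.6 = 49 km/h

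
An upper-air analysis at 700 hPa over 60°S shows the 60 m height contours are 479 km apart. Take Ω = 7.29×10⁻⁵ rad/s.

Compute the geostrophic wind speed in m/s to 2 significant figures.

Coriolis parameter at 60°S:
f = 2Ω sin φ = 2 × 7.29×10⁻⁵ × sin 60° = 1.26×10⁻⁴ s⁻¹
Height gradient: |∂Z/∂n| = 60 m / 479000 m = 1.25×10⁻⁴
On a pressure surface, geostrophic balance gives V_g = (g/f)|∂Z/∂n|:
V_g = 9.81 × 1.25×10⁻⁴ / 1.26×10⁻⁴ = 9.73 m/s

9.7 m/s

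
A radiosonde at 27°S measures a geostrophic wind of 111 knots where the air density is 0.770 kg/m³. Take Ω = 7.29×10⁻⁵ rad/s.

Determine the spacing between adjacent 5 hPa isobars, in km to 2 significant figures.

170 km

Coriolis parameter at 27°S:
f = 2Ω sin φ = 2 × 7.29×10⁻⁵ × sin 27° = 6.62×10⁻⁵ s⁻¹
Wind speed in SI: 111 knots = 57.1 m/s
Geostrophic balance rearranged: |∂P/∂n| = f ρ V_g
|∂P/∂n| = 6.62×10⁻⁵ × 0.770 × 57.1 = 2.91×10⁻³ Pa/m
Isobar spacing: Δn = ΔP/|∂P/∂n| = 500 Pa / 2.91×10⁻³ Pa/m = 171796 m ≈ 170 km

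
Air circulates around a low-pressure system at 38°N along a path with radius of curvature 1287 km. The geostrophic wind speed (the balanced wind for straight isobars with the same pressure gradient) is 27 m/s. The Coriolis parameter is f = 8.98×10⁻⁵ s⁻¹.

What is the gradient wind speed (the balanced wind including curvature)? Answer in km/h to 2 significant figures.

Around a low, centrifugal force acts outward with Coriolis, so pressure-gradient force balances both:
(1/ρ)|∂P/∂n| = fV + V²/R  →  V² + fR·V − fR·V_g = 0
With fR = 8.98×10⁻⁵ × 1287×10³ m = 116 m/s:
V = [−fR + √((fR)² + 4 fR V_g)]/2 = [−116 + √(116² + 4×116×27)]/2 = 22.6 m/s
Subgeostrophic (V < V_g = 27 m/s), as expected around a low.
Converting: 22.6 m/s × 3.6 = 81 km/h

81 km/h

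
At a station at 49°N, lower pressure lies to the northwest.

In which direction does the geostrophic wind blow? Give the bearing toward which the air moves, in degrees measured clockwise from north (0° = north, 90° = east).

045°

The pressure-gradient force points toward the northwest (bearing 315°).
Geostrophic balance: in the Northern Hemisphere the Coriolis force deflects motion to the right, so the geostrophic wind blows 90° to the right of the pressure-gradient force (low pressure on the left).
Rotating 315° by 90° clockwise gives 045° — the wind blows toward the northeast.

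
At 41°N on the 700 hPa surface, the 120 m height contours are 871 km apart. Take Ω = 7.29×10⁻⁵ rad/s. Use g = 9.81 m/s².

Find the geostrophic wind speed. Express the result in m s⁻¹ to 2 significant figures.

14 m s⁻¹

Coriolis parameter at 41°N:
f = 2Ω sin φ = 2 × 7.29×10⁻⁵ × sin 41° = 9.57×10⁻⁵ s⁻¹
Height gradient: |∂Z/∂n| = 120 m / 871000 m = 1.38×10⁻⁴
On a pressure surface, geostrophic balance gives V_g = (g/f)|∂Z/∂n|:
V_g = 9.81 × 1.38×10⁻⁴ / 9.57×10⁻⁵ = 14.1 m/s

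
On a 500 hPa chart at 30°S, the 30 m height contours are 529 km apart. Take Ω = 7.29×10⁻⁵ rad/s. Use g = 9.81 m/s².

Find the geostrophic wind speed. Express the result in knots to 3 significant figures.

14.8 knots

Coriolis parameter at 30°S:
f = 2Ω sin φ = 2 × 7.29×10⁻⁵ × sin 30° = 7.29×10⁻⁵ s⁻¹
Height gradient: |∂Z/∂n| = 30 m / 529000 m = 5.67×10⁻⁵
On a pressure surface, geostrophic balance gives V_g = (g/f)|∂Z/∂n|:
V_g = 9.81 × 5.67×10⁻⁵ / 7.29×10⁻⁵ = 7.63 m/s
Converting: 7.63 m/s × 1.944 = 14.8 knots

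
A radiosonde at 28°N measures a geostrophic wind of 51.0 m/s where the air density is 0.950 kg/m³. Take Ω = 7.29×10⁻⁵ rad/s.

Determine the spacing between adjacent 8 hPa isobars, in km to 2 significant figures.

Coriolis parameter at 28°N:
f = 2Ω sin φ = 2 × 7.29×10⁻⁵ × sin 28° = 6.84×10⁻⁵ s⁻¹
Geostrophic balance rearranged: |∂P/∂n| = f ρ V_g
|∂P/∂n| = 6.84×10⁻⁵ × 0.950 × 51.0 = 3.32×10⁻³ Pa/m
Isobar spacing: Δn = ΔP/|∂P/∂n| = 800 Pa / 3.32×10⁻³ Pa/m = 241229 m ≈ 240 km

240 km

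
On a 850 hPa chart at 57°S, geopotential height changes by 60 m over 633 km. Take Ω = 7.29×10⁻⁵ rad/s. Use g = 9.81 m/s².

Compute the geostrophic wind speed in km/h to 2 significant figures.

27 km/h

Coriolis parameter at 57°S:
f = 2Ω sin φ = 2 × 7.29×10⁻⁵ × sin 57° = 1.22×10⁻⁴ s⁻¹
Height gradient: |∂Z/∂n| = 60 m / 633000 m = 9.48×10⁻⁵
On a pressure surface, geostrophic balance gives V_g = (g/f)|∂Z/∂n|:
V_g = 9.81 × 9.48×10⁻⁵ / 1.22×10⁻⁴ = 7.60 m/s
Converting: 7.60 m/s × 3.6 = 27 km/h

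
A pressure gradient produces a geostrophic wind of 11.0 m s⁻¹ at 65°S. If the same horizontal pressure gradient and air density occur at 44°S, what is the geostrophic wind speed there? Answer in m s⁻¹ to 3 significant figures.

With the same pressure gradient and density, V_g ∝ 1/f ∝ 1/sin φ.
V₂ = V₁ · sin φ₁ / sin φ₂ = 11.0 × sin 65° / sin 44°
V₂ = 11.0 × 0.9063/0.6947 = 14.4 m s⁻¹

14.4 m s⁻¹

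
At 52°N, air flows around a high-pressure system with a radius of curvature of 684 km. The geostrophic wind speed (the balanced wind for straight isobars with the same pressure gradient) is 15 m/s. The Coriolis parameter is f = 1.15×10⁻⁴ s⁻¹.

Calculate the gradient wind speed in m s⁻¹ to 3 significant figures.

20.2 m s⁻¹

Around a high, pressure-gradient force acts outward with centrifugal, so Coriolis balances both:
fV = (1/ρ)|∂P/∂n| + V²/R  →  V² − fR·V + fR·V_g = 0
With fR = 1.15×10⁻⁴ × 684×10³ m = 78.7 m/s:
V = [fR − √((fR)² − 4 fR V_g)]/2 = [78.7 − √(78.7² − 4×78.7×15)]/2 = 20.2 m/s
Supergeostrophic (V > V_g = 15 m/s), as expected around a high.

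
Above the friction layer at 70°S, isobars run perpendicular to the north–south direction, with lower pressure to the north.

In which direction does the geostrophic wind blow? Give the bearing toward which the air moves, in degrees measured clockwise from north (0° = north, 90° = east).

The pressure-gradient force points toward the north (bearing 000°).
Geostrophic balance: in the Southern Hemisphere the Coriolis force deflects motion to the left, so the geostrophic wind blows 90° to the left of the pressure-gradient force (low pressure on the right).
Rotating 000° by 90° counterclockwise gives 270° — the wind blows toward the west.

270°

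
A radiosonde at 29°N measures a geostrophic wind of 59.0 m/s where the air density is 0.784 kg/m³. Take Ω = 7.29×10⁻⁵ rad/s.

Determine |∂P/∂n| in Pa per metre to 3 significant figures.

Coriolis parameter at 29°N:
f = 2Ω sin φ = 2 × 7.29×10⁻⁵ × sin 29° = 7.07×10⁻⁵ s⁻¹
Geostrophic balance rearranged: |∂P/∂n| = f ρ V_g
|∂P/∂n| = 7.07×10⁻⁵ × 0.784 × 59.0 = 3.27×10⁻³ Pa/m

3.27×10⁻³ Pa/m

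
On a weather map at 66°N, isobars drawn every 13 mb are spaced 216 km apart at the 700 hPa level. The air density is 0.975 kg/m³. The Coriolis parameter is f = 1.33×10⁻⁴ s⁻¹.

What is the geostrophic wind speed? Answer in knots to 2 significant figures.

90 knots

Pressure gradient: |∂P/∂n| = 1300 Pa / 216000 m = 6.02×10⁻³ Pa/m
Geostrophic balance (pressure-gradient force = Coriolis force):
V_g = (1/(fρ)) |∂P/∂n| = 6.02×10⁻³ / (1.33×10⁻⁴ × 0.975) = 46.4 m/s
Converting: 46.4 m/s × 1.944 = 90 knots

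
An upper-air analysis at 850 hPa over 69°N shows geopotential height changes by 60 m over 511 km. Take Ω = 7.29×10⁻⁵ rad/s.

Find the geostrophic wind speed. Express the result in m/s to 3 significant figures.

8.46 m/s

Coriolis parameter at 69°N:
f = 2Ω sin φ = 2 × 7.29×10⁻⁵ × sin 69° = 1.36×10⁻⁴ s⁻¹
Height gradient: |∂Z/∂n| = 60 m / 511000 m = 1.17×10⁻⁴
On a pressure surface, geostrophic balance gives V_g = (g/f)|∂Z/∂n|:
V_g = 9.81 × 1.17×10⁻⁴ / 1.36×10⁻⁴ = 8.46 m/s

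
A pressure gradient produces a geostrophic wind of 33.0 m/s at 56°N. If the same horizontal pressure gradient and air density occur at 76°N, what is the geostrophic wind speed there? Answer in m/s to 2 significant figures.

With the same pressure gradient and density, V_g ∝ 1/f ∝ 1/sin φ.
V₂ = V₁ · sin φ₁ / sin φ₂ = 33.0 × sin 56° / sin 76°
V₂ = 33.0 × 0.8290/0.9703 = 28 m/s

28 m/s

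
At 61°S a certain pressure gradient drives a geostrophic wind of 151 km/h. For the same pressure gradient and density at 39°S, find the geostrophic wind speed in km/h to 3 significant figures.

210 km/h

With the same pressure gradient and density, V_g ∝ 1/f ∝ 1/sin φ.
V₂ = V₁ · sin φ₁ / sin φ₂ = 151 × sin 61° / sin 39°
V₂ = 151 × 0.8746/0.6293 = 210 km/h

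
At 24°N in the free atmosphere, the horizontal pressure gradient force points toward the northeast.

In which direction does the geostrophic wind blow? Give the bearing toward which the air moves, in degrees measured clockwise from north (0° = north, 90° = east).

The pressure-gradient force points toward the northeast (bearing 045°).
Geostrophic balance: in the Northern Hemisphere the Coriolis force deflects motion to the right, so the geostrophic wind blows 90° to the right of the pressure-gradient force (low pressure on the left).
Rotating 045° by 90° clockwise gives 135° — the wind blows toward the southeast.

135°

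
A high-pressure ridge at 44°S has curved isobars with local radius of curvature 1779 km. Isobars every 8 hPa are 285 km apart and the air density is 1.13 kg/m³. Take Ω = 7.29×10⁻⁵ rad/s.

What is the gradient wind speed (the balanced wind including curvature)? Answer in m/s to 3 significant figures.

Coriolis parameter at 44°S:
f = 2Ω sin φ = 2 × 7.29×10⁻⁵ × sin 44° = 1.01×10⁻⁴ s⁻¹
Pressure gradient: |∂P/∂n| = 800 Pa / 285000 m = 2.81×10⁻³ Pa/m
Geostrophic speed: V_g = |∂P/∂n|/(fρ) = 2.81×10⁻³/(1.01×10⁻⁴ × 1.13) = 24.5 m/s
Around a high, pressure-gradient force acts outward with centrifugal, so Coriolis balances both:
fV = (1/ρ)|∂P/∂n| + V²/R  →  V² − fR·V + fR·V_g = 0
With fR = 1.01×10⁻⁴ × 1779×10³ m = 180 m/s:
V = [fR − √((fR)² − 4 fR V_g)]/2 = [180 − √(180² − 4×180×24.5)]/2 = 29.3 m/s
Supergeostrophic (V > V_g = 24.5 m/s), as expected around a high.

29.3 m/s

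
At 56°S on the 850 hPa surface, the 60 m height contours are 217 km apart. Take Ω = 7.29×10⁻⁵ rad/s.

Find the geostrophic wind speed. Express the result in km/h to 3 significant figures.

Coriolis parameter at 56°S:
f = 2Ω sin φ = 2 × 7.29×10⁻⁵ × sin 56° = 1.21×10⁻⁴ s⁻¹
Height gradient: |∂Z/∂n| = 60 m / 217000 m = 2.76×10⁻⁴
On a pressure surface, geostrophic balance gives V_g = (g/f)|∂Z/∂n|:
V_g = 9.81 × 2.76×10⁻⁴ / 1.21×10⁻⁴ = 22.4 m/s
Converting: 22.4 m/s × 3.6 = 80.8 km/h

80.8 km/h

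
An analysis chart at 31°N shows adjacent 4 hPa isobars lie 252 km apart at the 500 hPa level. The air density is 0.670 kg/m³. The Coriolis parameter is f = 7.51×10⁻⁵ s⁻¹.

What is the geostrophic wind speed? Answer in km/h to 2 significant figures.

110 km/h

Pressure gradient: |∂P/∂n| = 400 Pa / 252000 m = 1.59×10⁻³ Pa/m
Geostrophic balance (pressure-gradient force = Coriolis force):
V_g = (1/(fρ)) |∂P/∂n| = 1.59×10⁻³ / (7.51×10⁻⁵ × 0.670) = 31.5 m/s
Converting: 31.5 m/s × 3.6 = 110 km/h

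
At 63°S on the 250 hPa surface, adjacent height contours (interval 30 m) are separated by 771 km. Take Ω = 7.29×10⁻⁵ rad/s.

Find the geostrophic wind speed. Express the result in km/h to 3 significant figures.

Coriolis parameter at 63°S:
f = 2Ω sin φ = 2 × 7.29×10⁻⁵ × sin 63° = 1.30×10⁻⁴ s⁻¹
Height gradient: |∂Z/∂n| = 30 m / 771000 m = 3.89×10⁻⁵
On a pressure surface, geostrophic balance gives V_g = (g/f)|∂Z/∂n|:
V_g = 9.81 × 3.89×10⁻⁵ / 1.30×10⁻⁴ = 2.94 m/s
Converting: 2.94 m/s × 3.6 = 10.6 km/h

10.6 km/h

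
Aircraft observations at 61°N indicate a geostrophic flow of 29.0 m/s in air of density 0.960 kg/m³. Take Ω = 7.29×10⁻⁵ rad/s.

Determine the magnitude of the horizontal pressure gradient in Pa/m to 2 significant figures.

Coriolis parameter at 61°N:
f = 2Ω sin φ = 2 × 7.29×10⁻⁵ × sin 61° = 1.28×10⁻⁴ s⁻¹
Geostrophic balance rearranged: |∂P/∂n| = f ρ V_g
|∂P/∂n| = 1.28×10⁻⁴ × 0.960 × 29.0 = 3.55×10⁻³ Pa/m

3.6×10⁻³ Pa/m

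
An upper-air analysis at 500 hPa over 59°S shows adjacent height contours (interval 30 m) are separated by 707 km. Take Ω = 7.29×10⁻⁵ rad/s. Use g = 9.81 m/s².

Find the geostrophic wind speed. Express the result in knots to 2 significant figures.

6.5 knots

Coriolis parameter at 59°S:
f = 2Ω sin φ = 2 × 7.29×10⁻⁵ × sin 59° = 1.25×10⁻⁴ s⁻¹
Height gradient: |∂Z/∂n| = 30 m / 707000 m = 4.24×10⁻⁵
On a pressure surface, geostrophic balance gives V_g = (g/f)|∂Z/∂n|:
V_g = 9.81 × 4.24×10⁻⁵ / 1.25×10⁻⁴ = 3.33 m/s
Converting: 3.33 m/s × 1.944 = 6.5 knots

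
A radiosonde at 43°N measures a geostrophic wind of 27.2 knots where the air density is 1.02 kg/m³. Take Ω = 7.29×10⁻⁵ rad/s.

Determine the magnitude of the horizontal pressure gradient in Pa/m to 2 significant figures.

1.4×10⁻³ Pa/m

Coriolis parameter at 43°N:
f = 2Ω sin φ = 2 × 7.29×10⁻⁵ × sin 43° = 9.94×10⁻⁵ s⁻¹
Wind speed in SI: 27.2 knots = 14.0 m/s
Geostrophic balance rearranged: |∂P/∂n| = f ρ V_g
|∂P/∂n| = 9.94×10⁻⁵ × 1.02 × 14.0 = 1.42×10⁻³ Pa/m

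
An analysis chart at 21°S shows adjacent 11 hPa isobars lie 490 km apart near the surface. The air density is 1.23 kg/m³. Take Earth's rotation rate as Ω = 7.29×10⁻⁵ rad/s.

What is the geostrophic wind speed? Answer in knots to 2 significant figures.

68 knots

Coriolis parameter at 21°S:
f = 2Ω sin φ = 2 × 7.29×10⁻⁵ × sin 21° = 5.23×10⁻⁵ s⁻¹
Pressure gradient: |∂P/∂n| = 1100 Pa / 490000 m = 2.24×10⁻³ Pa/m
Geostrophic balance (pressure-gradient force = Coriolis force):
V_g = (1/(fρ)) |∂P/∂n| = 2.24×10⁻³ / (5.23×10⁻⁵ × 1.23) = 34.9 m/s
Converting: 34.9 m/s × 1.944 = 68 knots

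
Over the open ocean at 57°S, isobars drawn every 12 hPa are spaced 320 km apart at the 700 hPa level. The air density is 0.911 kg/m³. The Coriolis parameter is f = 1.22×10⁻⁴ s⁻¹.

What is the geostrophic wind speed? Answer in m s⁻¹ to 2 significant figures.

Pressure gradient: |∂P/∂n| = 1200 Pa / 320000 m = 3.75×10⁻³ Pa/m
Geostrophic balance (pressure-gradient force = Coriolis force):
V_g = (1/(fρ)) |∂P/∂n| = 3.75×10⁻³ / (1.22×10⁻⁴ × 0.911) = 33.7 m/s

34 m s⁻¹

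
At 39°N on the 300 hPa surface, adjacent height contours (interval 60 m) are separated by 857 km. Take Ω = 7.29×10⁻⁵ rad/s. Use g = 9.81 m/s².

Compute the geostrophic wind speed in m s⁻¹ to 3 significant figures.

7.49 m s⁻¹

Coriolis parameter at 39°N:
f = 2Ω sin φ = 2 × 7.29×10⁻⁵ × sin 39° = 9.18×10⁻⁵ s⁻¹
Height gradient: |∂Z/∂n| = 60 m / 857000 m = 7.00×10⁻⁵
On a pressure surface, geostrophic balance gives V_g = (g/f)|∂Z/∂n|:
V_g = 9.81 × 7.00×10⁻⁵ / 9.18×10⁻⁵ = 7.49 m/s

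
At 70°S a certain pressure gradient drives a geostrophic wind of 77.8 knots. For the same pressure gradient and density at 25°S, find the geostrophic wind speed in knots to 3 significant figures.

173 knots

With the same pressure gradient and density, V_g ∝ 1/f ∝ 1/sin φ.
V₂ = V₁ · sin φ₁ / sin φ₂ = 77.8 × sin 70° / sin 25°
V₂ = 77.8 × 0.9397/0.4226 = 173 knots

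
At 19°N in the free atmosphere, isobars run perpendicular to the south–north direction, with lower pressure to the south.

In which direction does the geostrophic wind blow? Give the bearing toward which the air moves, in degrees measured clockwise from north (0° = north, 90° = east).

270°

The pressure-gradient force points toward the south (bearing 180°).
Geostrophic balance: in the Northern Hemisphere the Coriolis force deflects motion to the right, so the geostrophic wind blows 90° to the right of the pressure-gradient force (low pressure on the left).
Rotating 180° by 90° clockwise gives 270° — the wind blows toward the west.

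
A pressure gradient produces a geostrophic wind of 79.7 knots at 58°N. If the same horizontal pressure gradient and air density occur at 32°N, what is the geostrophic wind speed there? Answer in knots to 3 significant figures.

With the same pressure gradient and density, V_g ∝ 1/f ∝ 1/sin φ.
V₂ = V₁ · sin φ₁ / sin φ₂ = 79.7 × sin 58° / sin 32°
V₂ = 79.7 × 0.8480/0.5299 = 128 knots

128 knots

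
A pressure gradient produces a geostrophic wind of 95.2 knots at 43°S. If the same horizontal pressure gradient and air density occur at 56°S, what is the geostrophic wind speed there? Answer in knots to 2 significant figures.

78 knots

With the same pressure gradient and density, V_g ∝ 1/f ∝ 1/sin φ.
V₂ = V₁ · sin φ₁ / sin φ₂ = 95.2 × sin 43° / sin 56°
V₂ = 95.2 × 0.6820/0.8290 = 78 knots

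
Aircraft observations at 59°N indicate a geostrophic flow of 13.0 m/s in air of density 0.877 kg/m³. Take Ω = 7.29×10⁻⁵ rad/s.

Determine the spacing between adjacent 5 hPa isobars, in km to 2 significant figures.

Coriolis parameter at 59°N:
f = 2Ω sin φ = 2 × 7.29×10⁻⁵ × sin 59° = 1.25×10⁻⁴ s⁻¹
Geostrophic balance rearranged: |∂P/∂n| = f ρ V_g
|∂P/∂n| = 1.25×10⁻⁴ × 0.877 × 13.0 = 1.42×10⁻³ Pa/m
Isobar spacing: Δn = ΔP/|∂P/∂n| = 500 Pa / 1.42×10⁻³ Pa/m = 350917 m ≈ 350 km

350 km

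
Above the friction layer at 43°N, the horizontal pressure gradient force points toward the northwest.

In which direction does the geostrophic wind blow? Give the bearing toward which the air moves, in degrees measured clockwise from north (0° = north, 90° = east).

The pressure-gradient force points toward the northwest (bearing 315°).
Geostrophic balance: in the Northern Hemisphere the Coriolis force deflects motion to the right, so the geostrophic wind blows 90° to the right of the pressure-gradient force (low pressure on the left).
Rotating 315° by 90° clockwise gives 045° — the wind blows toward the northeast.

045°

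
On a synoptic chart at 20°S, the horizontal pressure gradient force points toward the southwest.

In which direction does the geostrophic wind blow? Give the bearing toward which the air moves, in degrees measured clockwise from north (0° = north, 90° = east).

The pressure-gradient force points toward the southwest (bearing 225°).
Geostrophic balance: in the Southern Hemisphere the Coriolis force deflects motion to the left, so the geostrophic wind blows 90° to the left of the pressure-gradient force (low pressure on the right).
Rotating 225° by 90° counterclockwise gives 135° — the wind blows toward the southeast.

135°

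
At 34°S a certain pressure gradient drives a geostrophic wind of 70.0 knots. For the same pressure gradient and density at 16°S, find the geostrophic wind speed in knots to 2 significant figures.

140 knots

With the same pressure gradient and density, V_g ∝ 1/f ∝ 1/sin φ.
V₂ = V₁ · sin φ₁ / sin φ₂ = 70.0 × sin 34° / sin 16°
V₂ = 70.0 × 0.5592/0.2756 = 140 knots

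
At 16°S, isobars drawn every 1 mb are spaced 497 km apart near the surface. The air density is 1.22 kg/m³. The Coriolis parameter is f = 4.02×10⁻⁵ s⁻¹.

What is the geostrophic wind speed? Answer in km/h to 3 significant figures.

14.8 km/h

Pressure gradient: |∂P/∂n| = 100 Pa / 497000 m = 2.01×10⁻⁴ Pa/m
Geostrophic balance (pressure-gradient force = Coriolis force):
V_g = (1/(fρ)) |∂P/∂n| = 2.01×10⁻⁴ / (4.02×10⁻⁵ × 1.22) = 4.10 m/s
Converting: 4.10 m/s × 3.6 = 14.8 km/h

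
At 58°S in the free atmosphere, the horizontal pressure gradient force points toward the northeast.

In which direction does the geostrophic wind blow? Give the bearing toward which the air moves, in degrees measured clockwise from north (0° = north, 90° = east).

315°

The pressure-gradient force points toward the northeast (bearing 045°).
Geostrophic balance: in the Southern Hemisphere the Coriolis force deflects motion to the left, so the geostrophic wind blows 90° to the left of the pressure-gradient force (low pressure on the right).
Rotating 045° by 90° counterclockwise gives 315° — the wind blows toward the northwest.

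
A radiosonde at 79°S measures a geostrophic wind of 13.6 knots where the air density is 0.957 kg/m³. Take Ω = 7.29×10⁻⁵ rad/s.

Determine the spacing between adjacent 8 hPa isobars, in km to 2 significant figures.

Coriolis parameter at 79°S:
f = 2Ω sin φ = 2 × 7.29×10⁻⁵ × sin 79° = 1.43×10⁻⁴ s⁻¹
Wind speed in SI: 13.6 knots = 7.00 m/s
Geostrophic balance rearranged: |∂P/∂n| = f ρ V_g
|∂P/∂n| = 1.43×10⁻⁴ × 0.957 × 7.00 = 9.58×10⁻⁴ Pa/m
Isobar spacing: Δn = ΔP/|∂P/∂n| = 800 Pa / 9.58×10⁻⁴ Pa/m = 834828 m ≈ 830 km

830 km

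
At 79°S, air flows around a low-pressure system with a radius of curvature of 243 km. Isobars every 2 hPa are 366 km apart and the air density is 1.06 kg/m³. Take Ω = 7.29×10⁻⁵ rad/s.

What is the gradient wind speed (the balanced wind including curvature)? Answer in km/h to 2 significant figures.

12 km/h

Coriolis parameter at 79°S:
f = 2Ω sin φ = 2 × 7.29×10⁻⁵ × sin 79° = 1.43×10⁻⁴ s⁻¹
Pressure gradient: |∂P/∂n| = 200 Pa / 366000 m = 5.46×10⁻⁴ Pa/m
Geostrophic speed: V_g = |∂P/∂n|/(fρ) = 5.46×10⁻⁴/(1.43×10⁻⁴ × 1.06) = 3.60 m/s
Around a low, centrifugal force acts outward with Coriolis, so pressure-gradient force balances both:
(1/ρ)|∂P/∂n| = fV + V²/R  →  V² + fR·V − fR·V_g = 0
With fR = 1.43×10⁻⁴ × 243×10³ m = 34.8 m/s:
V = [−fR + √((fR)² + 4 fR V_g)]/2 = [−34.8 + √(34.8² + 4×34.8×3.6)]/2 = 3.29 m/s
Subgeostrophic (V < V_g = 3.6 m/s), as expected around a low.
Converting: 3.29 m/s × 3.6 = 12 km/h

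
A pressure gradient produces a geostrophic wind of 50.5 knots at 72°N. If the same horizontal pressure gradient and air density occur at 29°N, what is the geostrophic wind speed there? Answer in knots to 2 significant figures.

99 knots

With the same pressure gradient and density, V_g ∝ 1/f ∝ 1/sin φ.
V₂ = V₁ · sin φ₁ / sin φ₂ = 50.5 × sin 72° / sin 29°
V₂ = 50.5 × 0.9511/0.4848 = 99 knots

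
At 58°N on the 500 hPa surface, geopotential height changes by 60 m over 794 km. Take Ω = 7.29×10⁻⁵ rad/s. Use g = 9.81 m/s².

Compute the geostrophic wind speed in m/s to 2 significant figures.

Coriolis parameter at 58°N:
f = 2Ω sin φ = 2 × 7.29×10⁻⁵ × sin 58° = 1.24×10⁻⁴ s⁻¹
Height gradient: |∂Z/∂n| = 60 m / 794000 m = 7.56×10⁻⁵
On a pressure surface, geostrophic balance gives V_g = (g/f)|∂Z/∂n|:
V_g = 9.81 × 7.56×10⁻⁵ / 1.24×10⁻⁴ = 6.00 m/s

6.0 m/s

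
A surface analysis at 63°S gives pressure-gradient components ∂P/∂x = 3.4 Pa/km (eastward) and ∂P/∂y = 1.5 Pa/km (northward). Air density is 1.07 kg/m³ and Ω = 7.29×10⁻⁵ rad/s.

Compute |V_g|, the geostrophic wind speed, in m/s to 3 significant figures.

26.7 m/s

Coriolis parameter at 63°S:
f = 2Ω sin φ = 2 × 7.29×10⁻⁵ × sin 63° = 1.30×10⁻⁴ s⁻¹
In the Southern Hemisphere f is negative: f = −1.30×10⁻⁴ s⁻¹.
Component geostrophic relations (x east, y north):
u_g = −(1/(fρ)) ∂P/∂y,  v_g = (1/(fρ)) ∂P/∂x
u_g = −(1.5×10⁻³)/(−1.30×10⁻⁴ × 1.07) = 10.8 m/s;  v_g = (3.4×10⁻³)/(−1.30×10⁻⁴ × 1.07) = −24.5 m/s
|V_g| = √(u_g² + v_g²) = 26.7 m/s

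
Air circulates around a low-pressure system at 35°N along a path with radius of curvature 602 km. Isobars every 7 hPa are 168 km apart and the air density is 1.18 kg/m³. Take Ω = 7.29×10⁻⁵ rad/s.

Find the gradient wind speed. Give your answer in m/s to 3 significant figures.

Coriolis parameter at 35°N:
f = 2Ω sin φ = 2 × 7.29×10⁻⁵ × sin 35° = 8.36×10⁻⁵ s⁻¹
Pressure gradient: |∂P/∂n| = 700 Pa / 168000 m = 4.17×10⁻³ Pa/m
Geostrophic speed: V_g = |∂P/∂n|/(fρ) = 4.17×10⁻³/(8.36×10⁻⁵ × 1.18) = 42.2 m/s
Around a low, centrifugal force acts outward with Coriolis, so pressure-gradient force balances both:
(1/ρ)|∂P/∂n| = fV + V²/R  →  V² + fR·V − fR·V_g = 0
With fR = 8.36×10⁻⁵ × 602×10³ m = 50.3 m/s:
V = [−fR + √((fR)² + 4 fR V_g)]/2 = [−50.3 + √(50.3² + 4×50.3×42.2)]/2 = 27.4 m/s
Subgeostrophic (V < V_g = 42.2 m/s), as expected around a low.

27.4 m/s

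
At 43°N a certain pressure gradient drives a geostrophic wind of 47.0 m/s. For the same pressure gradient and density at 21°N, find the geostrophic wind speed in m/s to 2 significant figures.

With the same pressure gradient and density, V_g ∝ 1/f ∝ 1/sin φ.
V₂ = V₁ · sin φ₁ / sin φ₂ = 47.0 × sin 43° / sin 21°
V₂ = 47.0 × 0.6820/0.3584 = 89 m/s

89 m/s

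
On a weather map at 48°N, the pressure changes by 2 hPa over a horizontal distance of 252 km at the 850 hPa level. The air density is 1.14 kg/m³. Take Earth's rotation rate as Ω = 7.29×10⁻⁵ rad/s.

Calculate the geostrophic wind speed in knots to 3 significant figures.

Coriolis parameter at 48°N:
f = 2Ω sin φ = 2 × 7.29×10⁻⁵ × sin 48° = 1.08×10⁻⁴ s⁻¹
Pressure gradient: |∂P/∂n| = 200 Pa / 252000 m = 7.94×10⁻⁴ Pa/m
Geostrophic balance (pressure-gradient force = Coriolis force):
V_g = (1/(fρ)) |∂P/∂n| = 7.94×10⁻⁴ / (1.08×10⁻⁴ × 1.14) = 6.43 m/s
Converting: 6.43 m/s × 1.944 = 12.5 knots

12.5 knots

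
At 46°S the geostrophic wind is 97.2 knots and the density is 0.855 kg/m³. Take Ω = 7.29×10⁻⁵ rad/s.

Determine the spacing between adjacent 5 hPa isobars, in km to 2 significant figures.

Coriolis parameter at 46°S:
f = 2Ω sin φ = 2 × 7.29×10⁻⁵ × sin 46° = 1.05×10⁻⁴ s⁻¹
Wind speed in SI: 97.2 knots = 50.0 m/s
Geostrophic balance rearranged: |∂P/∂n| = f ρ V_g
|∂P/∂n| = 1.05×10⁻⁴ × 0.855 × 50.0 = 4.48×10⁻³ Pa/m
Isobar spacing: Δn = ΔP/|∂P/∂n| = 500 Pa / 4.48×10⁻³ Pa/m = 111508 m ≈ 110 km

110 km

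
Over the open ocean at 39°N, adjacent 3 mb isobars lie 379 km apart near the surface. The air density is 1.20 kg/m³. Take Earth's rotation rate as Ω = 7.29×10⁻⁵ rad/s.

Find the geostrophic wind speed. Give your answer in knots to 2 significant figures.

Coriolis parameter at 39°N:
f = 2Ω sin φ = 2 × 7.29×10⁻⁵ × sin 39° = 9.18×10⁻⁵ s⁻¹
Pressure gradient: |∂P/∂n| = 300 Pa / 379000 m = 7.92×10⁻⁴ Pa/m
Geostrophic balance (pressure-gradient force = Coriolis force):
V_g = (1/(fρ)) |∂P/∂n| = 7.92×10⁻⁴ / (9.18×10⁻⁵ × 1.20) = 7.19 m/s
Converting: 7.19 m/s × 1.944 = 14 knots

14 knots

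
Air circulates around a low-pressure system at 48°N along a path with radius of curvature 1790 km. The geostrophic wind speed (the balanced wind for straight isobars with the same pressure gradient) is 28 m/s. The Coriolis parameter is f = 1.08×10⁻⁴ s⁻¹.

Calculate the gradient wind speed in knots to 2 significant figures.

48 knots

Around a low, centrifugal force acts outward with Coriolis, so pressure-gradient force balances both:
(1/ρ)|∂P/∂n| = fV + V²/R  →  V² + fR·V − fR·V_g = 0
With fR = 1.08×10⁻⁴ × 1790×10³ m = 193 m/s:
V = [−fR + √((fR)² + 4 fR V_g)]/2 = [−193 + √(193² + 4×193×28)]/2 = 24.8 m/s
Subgeostrophic (V < V_g = 28 m/s), as expected around a low.
Converting: 24.8 m/s × 1.944 = 48 knots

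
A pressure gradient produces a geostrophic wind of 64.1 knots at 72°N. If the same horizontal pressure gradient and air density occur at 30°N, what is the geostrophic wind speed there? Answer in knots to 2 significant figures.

With the same pressure gradient and density, V_g ∝ 1/f ∝ 1/sin φ.
V₂ = V₁ · sin φ₁ / sin φ₂ = 64.1 × sin 72° / sin 30°
V₂ = 64.1 × 0.9511/0.5000 = 120 knots

120 knots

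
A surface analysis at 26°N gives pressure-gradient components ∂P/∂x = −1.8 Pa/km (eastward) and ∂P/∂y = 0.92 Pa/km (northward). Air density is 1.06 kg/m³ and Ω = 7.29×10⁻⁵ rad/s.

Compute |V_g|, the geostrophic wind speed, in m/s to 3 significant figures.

Coriolis parameter at 26°N:
f = 2Ω sin φ = 2 × 7.29×10⁻⁵ × sin 26° = 6.39×10⁻⁵ s⁻¹
Component geostrophic relations (x east, y north):
u_g = −(1/(fρ)) ∂P/∂y,  v_g = (1/(fρ)) ∂P/∂x
u_g = −(0.92×10⁻³)/(6.39×10⁻⁵ × 1.06) = −13.6 m/s;  v_g = (−1.8×10⁻³)/(6.39×10⁻⁵ × 1.06) = −26.6 m/s
|V_g| = √(u_g² + v_g²) = 29.8 m/s

29.8 m/s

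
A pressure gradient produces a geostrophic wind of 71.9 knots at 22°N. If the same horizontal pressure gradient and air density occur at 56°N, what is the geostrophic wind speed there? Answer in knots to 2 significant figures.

32 knots

With the same pressure gradient and density, V_g ∝ 1/f ∝ 1/sin φ.
V₂ = V₁ · sin φ₁ / sin φ₂ = 71.9 × sin 22° / sin 56°
V₂ = 71.9 × 0.3746/0.8290 = 32 knots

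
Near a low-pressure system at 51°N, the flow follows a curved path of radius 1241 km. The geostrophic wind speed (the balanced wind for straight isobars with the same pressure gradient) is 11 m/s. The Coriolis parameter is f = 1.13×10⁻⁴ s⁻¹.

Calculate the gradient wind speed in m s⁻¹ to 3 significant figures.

10.3 m s⁻¹

Around a low, centrifugal force acts outward with Coriolis, so pressure-gradient force balances both:
(1/ρ)|∂P/∂n| = fV + V²/R  →  V² + fR·V − fR·V_g = 0
With fR = 1.13×10⁻⁴ × 1241×10³ m = 140 m/s:
V = [−fR + √((fR)² + 4 fR V_g)]/2 = [−140 + √(140² + 4×140×11)]/2 = 10.3 m/s
Subgeostrophic (V < V_g = 11 m/s), as expected around a low.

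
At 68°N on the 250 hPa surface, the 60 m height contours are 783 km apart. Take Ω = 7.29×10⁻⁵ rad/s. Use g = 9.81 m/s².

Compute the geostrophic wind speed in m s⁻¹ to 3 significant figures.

Coriolis parameter at 68°N:
f = 2Ω sin φ = 2 × 7.29×10⁻⁵ × sin 68° = 1.35×10⁻⁴ s⁻¹
Height gradient: |∂Z/∂n| = 60 m / 783000 m = 7.66×10⁻⁵
On a pressure surface, geostrophic balance gives V_g = (g/f)|∂Z/∂n|:
V_g = 9.81 × 7.66×10⁻⁵ / 1.35×10⁻⁴ = 5.56 m/s

5.56 m s⁻¹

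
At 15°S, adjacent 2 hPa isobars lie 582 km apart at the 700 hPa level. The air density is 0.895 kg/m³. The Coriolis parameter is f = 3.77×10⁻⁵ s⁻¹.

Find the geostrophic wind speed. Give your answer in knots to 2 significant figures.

20 knots

Pressure gradient: |∂P/∂n| = 200 Pa / 582000 m = 3.44×10⁻⁴ Pa/m
Geostrophic balance (pressure-gradient force = Coriolis force):
V_g = (1/(fρ)) |∂P/∂n| = 3.44×10⁻⁴ / (3.77×10⁻⁵ × 0.895) = 10.2 m/s
Converting: 10.2 m/s × 1.944 = 20 knots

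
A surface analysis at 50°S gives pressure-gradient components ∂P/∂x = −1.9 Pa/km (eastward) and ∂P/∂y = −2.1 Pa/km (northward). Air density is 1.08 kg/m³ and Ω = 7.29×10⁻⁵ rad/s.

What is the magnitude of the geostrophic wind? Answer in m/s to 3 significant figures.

Coriolis parameter at 50°S:
f = 2Ω sin φ = 2 × 7.29×10⁻⁵ × sin 50° = 1.12×10⁻⁴ s⁻¹
In the Southern Hemisphere f is negative: f = −1.12×10⁻⁴ s⁻¹.
Component geostrophic relations (x east, y north):
u_g = −(1/(fρ)) ∂P/∂y,  v_g = (1/(fρ)) ∂P/∂x
u_g = −(−2.1×10⁻³)/(−1.12×10⁻⁴ × 1.08) = −17.4 m/s;  v_g = (−1.9×10⁻³)/(−1.12×10⁻⁴ × 1.08) = 15.8 m/s
|V_g| = √(u_g² + v_g²) = 23.5 m/s

23.5 m/s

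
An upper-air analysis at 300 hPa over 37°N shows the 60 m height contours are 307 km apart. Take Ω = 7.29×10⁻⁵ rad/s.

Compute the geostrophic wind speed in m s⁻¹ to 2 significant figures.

22 m s⁻¹

Coriolis parameter at 37°N:
f = 2Ω sin φ = 2 × 7.29×10⁻⁵ × sin 37° = 8.77×10⁻⁵ s⁻¹
Height gradient: |∂Z/∂n| = 60 m / 307000 m = 1.95×10⁻⁴
On a pressure surface, geostrophic balance gives V_g = (g/f)|∂Z/∂n|:
V_g = 9.81 × 1.95×10⁻⁴ / 8.77×10⁻⁵ = 21.9 m/s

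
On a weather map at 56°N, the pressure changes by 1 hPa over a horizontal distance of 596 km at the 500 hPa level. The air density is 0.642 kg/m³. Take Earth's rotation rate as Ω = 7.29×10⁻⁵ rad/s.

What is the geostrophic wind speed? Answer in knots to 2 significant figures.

4.2 knots

Coriolis parameter at 56°N:
f = 2Ω sin φ = 2 × 7.29×10⁻⁵ × sin 56° = 1.21×10⁻⁴ s⁻¹
Pressure gradient: |∂P/∂n| = 100 Pa / 596000 m = 1.68×10⁻⁴ Pa/m
Geostrophic balance (pressure-gradient force = Coriolis force):
V_g = (1/(fρ)) |∂P/∂n| = 1.68×10⁻⁴ / (1.21×10⁻⁴ × 0.642) = 2.16 m/s
Converting: 2.16 m/s × 1.944 = 4.2 knots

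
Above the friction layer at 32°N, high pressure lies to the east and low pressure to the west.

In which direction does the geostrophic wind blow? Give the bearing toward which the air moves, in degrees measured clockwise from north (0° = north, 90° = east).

The pressure-gradient force points toward the west (bearing 270°).
Geostrophic balance: in the Northern Hemisphere the Coriolis force deflects motion to the right, so the geostrophic wind blows 90° to the right of the pressure-gradient force (low pressure on the left).
Rotating 270° by 90° clockwise gives 000° — the wind blows toward the north.

000°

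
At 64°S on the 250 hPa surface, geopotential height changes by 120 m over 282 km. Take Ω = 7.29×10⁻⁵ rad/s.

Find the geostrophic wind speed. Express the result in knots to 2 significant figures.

62 knots

Coriolis parameter at 64°S:
f = 2Ω sin φ = 2 × 7.29×10⁻⁵ × sin 64° = 1.31×10⁻⁴ s⁻¹
Height gradient: |∂Z/∂n| = 120 m / 282000 m = 4.26×10⁻⁴
On a pressure surface, geostrophic balance gives V_g = (g/f)|∂Z/∂n|:
V_g = 9.81 × 4.26×10⁻⁴ / 1.31×10⁻⁴ = 31.9 m/s
Converting: 31.9 m/s × 1.944 = 62 knots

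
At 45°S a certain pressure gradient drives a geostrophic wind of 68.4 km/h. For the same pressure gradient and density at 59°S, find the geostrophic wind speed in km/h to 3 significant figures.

With the same pressure gradient and density, V_g ∝ 1/f ∝ 1/sin φ.
V₂ = V₁ · sin φ₁ / sin φ₂ = 68.4 × sin 45° / sin 59°
V₂ = 68.4 × 0.7071/0.8572 = 56.4 km/h

56.4 km/h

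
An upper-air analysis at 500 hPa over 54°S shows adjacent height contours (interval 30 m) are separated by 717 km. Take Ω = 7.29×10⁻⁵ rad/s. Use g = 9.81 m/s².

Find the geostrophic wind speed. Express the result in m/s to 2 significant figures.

Coriolis parameter at 54°S:
f = 2Ω sin φ = 2 × 7.29×10⁻⁵ × sin 54° = 1.18×10⁻⁴ s⁻¹
Height gradient: |∂Z/∂n| = 30 m / 717000 m = 4.18×10⁻⁵
On a pressure surface, geostrophic balance gives V_g = (g/f)|∂Z/∂n|:
V_g = 9.81 × 4.18×10⁻⁵ / 1.18×10⁻⁴ = 3.48 m/s

3.5 m/s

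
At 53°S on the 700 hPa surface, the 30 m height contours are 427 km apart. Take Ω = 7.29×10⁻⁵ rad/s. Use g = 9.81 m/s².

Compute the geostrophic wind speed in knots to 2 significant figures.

Coriolis parameter at 53°S:
f = 2Ω sin φ = 2 × 7.29×10⁻⁵ × sin 53° = 1.16×10⁻⁴ s⁻¹
Height gradient: |∂Z/∂n| = 30 m / 427000 m = 7.03×10⁻⁵
On a pressure surface, geostrophic balance gives V_g = (g/f)|∂Z/∂n|:
V_g = 9.81 × 7.03×10⁻⁵ / 1.16×10⁻⁴ = 5.92 m/s
Converting: 5.92 m/s × 1.944 = 12 knots

12 knots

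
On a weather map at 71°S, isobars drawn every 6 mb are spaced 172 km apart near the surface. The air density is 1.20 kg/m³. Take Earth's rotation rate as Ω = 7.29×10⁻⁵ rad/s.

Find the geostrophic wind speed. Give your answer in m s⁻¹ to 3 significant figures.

21.1 m s⁻¹

Coriolis parameter at 71°S:
f = 2Ω sin φ = 2 × 7.29×10⁻⁵ × sin 71° = 1.38×10⁻⁴ s⁻¹
Pressure gradient: |∂P/∂n| = 600 Pa / 172000 m = 3.49×10⁻³ Pa/m
Geostrophic balance (pressure-gradient force = Coriolis force):
V_g = (1/(fρ)) |∂P/∂n| = 3.49×10⁻³ / (1.38×10⁻⁴ × 1.20) = 21.1 m/s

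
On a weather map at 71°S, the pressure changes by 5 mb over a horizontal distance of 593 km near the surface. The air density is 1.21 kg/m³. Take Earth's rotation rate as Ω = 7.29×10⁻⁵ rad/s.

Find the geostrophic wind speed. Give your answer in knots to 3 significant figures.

Coriolis parameter at 71°S:
f = 2Ω sin φ = 2 × 7.29×10⁻⁵ × sin 71° = 1.38×10⁻⁴ s⁻¹
Pressure gradient: |∂P/∂n| = 500 Pa / 593000 m = 8.43×10⁻⁴ Pa/m
Geostrophic balance (pressure-gradient force = Coriolis force):
V_g = (1/(fρ)) |∂P/∂n| = 8.43×10⁻⁴ / (1.38×10⁻⁴ × 1.21) = 5.05 m/s
Converting: 5.05 m/s × 1.944 = 9.83 knots

9.83 knots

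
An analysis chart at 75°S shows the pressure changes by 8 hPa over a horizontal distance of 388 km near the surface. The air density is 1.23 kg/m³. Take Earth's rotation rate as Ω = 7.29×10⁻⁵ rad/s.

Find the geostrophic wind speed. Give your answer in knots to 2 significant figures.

23 knots

Coriolis parameter at 75°S:
f = 2Ω sin φ = 2 × 7.29×10⁻⁵ × sin 75° = 1.41×10⁻⁴ s⁻¹
Pressure gradient: |∂P/∂n| = 800 Pa / 388000 m = 2.06×10⁻³ Pa/m
Geostrophic balance (pressure-gradient force = Coriolis force):
V_g = (1/(fρ)) |∂P/∂n| = 2.06×10⁻³ / (1.41×10⁻⁴ × 1.23) = 11.9 m/s
Converting: 11.9 m/s × 1.944 = 23 knots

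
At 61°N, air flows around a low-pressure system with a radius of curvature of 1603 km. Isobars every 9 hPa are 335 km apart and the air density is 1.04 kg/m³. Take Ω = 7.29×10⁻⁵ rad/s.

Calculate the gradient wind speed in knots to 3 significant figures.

36.1 knots

Coriolis parameter at 61°N:
f = 2Ω sin φ = 2 × 7.29×10⁻⁵ × sin 61° = 1.28×10⁻⁴ s⁻¹
Pressure gradient: |∂P/∂n| = 900 Pa / 335000 m = 2.69×10⁻³ Pa/m
Geostrophic speed: V_g = |∂P/∂n|/(fρ) = 2.69×10⁻³/(1.28×10⁻⁴ × 1.04) = 20.3 m/s
Around a low, centrifugal force acts outward with Coriolis, so pressure-gradient force balances both:
(1/ρ)|∂P/∂n| = fV + V²/R  →  V² + fR·V − fR·V_g = 0
With fR = 1.28×10⁻⁴ × 1603×10³ m = 204 m/s:
V = [−fR + √((fR)² + 4 fR V_g)]/2 = [−204 + √(204² + 4×204×20.3)]/2 = 18.6 m/s
Subgeostrophic (V < V_g = 20.3 m/s), as expected around a low.
Converting: 18.6 m/s × 1.944 = 36.1 knots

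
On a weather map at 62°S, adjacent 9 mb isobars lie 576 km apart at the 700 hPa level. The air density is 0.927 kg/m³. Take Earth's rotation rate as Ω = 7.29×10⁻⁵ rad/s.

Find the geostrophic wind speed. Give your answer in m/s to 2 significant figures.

13 m/s

Coriolis parameter at 62°S:
f = 2Ω sin φ = 2 × 7.29×10⁻⁵ × sin 62° = 1.29×10⁻⁴ s⁻¹
Pressure gradient: |∂P/∂n| = 900 Pa / 576000 m = 1.56×10⁻³ Pa/m
Geostrophic balance (pressure-gradient force = Coriolis force):
V_g = (1/(fρ)) |∂P/∂n| = 1.56×10⁻³ / (1.29×10⁻⁴ × 0.927) = 13.1 m/s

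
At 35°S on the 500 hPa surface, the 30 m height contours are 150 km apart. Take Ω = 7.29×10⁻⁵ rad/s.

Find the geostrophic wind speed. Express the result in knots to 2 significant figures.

46 knots

Coriolis parameter at 35°S:
f = 2Ω sin φ = 2 × 7.29×10⁻⁵ × sin 35° = 8.36×10⁻⁵ s⁻¹
Height gradient: |∂Z/∂n| = 30 m / 150000 m = 2.00×10⁻⁴
On a pressure surface, geostrophic balance gives V_g = (g/f)|∂Z/∂n|:
V_g = 9.81 × 2.00×10⁻⁴ / 8.36×10⁻⁵ = 23.5 m/s
Converting: 23.5 m/s × 1.944 = 46 knots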